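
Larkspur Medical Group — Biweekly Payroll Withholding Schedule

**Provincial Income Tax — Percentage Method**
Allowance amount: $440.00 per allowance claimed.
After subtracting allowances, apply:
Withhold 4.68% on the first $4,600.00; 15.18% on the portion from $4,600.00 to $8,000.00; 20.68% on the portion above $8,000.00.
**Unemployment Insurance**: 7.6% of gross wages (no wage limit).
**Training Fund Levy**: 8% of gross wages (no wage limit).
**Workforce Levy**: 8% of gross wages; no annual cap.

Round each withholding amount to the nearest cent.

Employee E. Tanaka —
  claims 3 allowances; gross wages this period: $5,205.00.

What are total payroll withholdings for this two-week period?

$1,410.20

Provincial Income Tax: taxable = $5,205.00 − 3×$440.00 = $3,885.00
  4.68% × $3,885.00 = $181.82
Unemployment Insurance: 7.6% × $5,205.00 = $395.58
Training Fund Levy: 8% × $5,205.00 = $416.40
Workforce Levy: 8% × $5,205.00 = $416.40
Total: $181.82 + $395.58 + $416.40 + $416.40 = $1,410.20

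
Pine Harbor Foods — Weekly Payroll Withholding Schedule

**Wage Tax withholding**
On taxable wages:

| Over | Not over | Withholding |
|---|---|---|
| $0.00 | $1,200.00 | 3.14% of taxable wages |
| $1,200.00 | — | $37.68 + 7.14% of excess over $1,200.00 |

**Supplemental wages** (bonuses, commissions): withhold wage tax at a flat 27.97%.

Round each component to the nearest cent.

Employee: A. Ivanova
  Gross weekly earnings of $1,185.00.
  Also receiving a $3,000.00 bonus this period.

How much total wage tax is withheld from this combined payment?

Wage Tax: taxable = $1,185.00
  3.14% × $1,185.00 = $37.21
Supplemental (27.97% flat on bonus): 27.97% × $3,000.00 = $839.10
Total wage tax: $37.21 + $839.10 = $876.31

$876.31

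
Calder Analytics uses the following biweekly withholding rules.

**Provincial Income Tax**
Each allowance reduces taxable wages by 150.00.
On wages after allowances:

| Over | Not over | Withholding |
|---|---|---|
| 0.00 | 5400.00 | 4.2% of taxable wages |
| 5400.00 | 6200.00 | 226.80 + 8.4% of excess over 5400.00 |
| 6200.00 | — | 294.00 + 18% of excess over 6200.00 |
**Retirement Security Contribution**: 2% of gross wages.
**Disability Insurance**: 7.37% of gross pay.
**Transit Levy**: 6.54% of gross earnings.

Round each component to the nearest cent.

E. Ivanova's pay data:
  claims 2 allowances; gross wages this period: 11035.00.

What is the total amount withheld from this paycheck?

Provincial Income Tax: taxable = 11035.00 − 2×150.00 = 10735.00
  294.00 + 18% × (10735.00 − 6200.00) = 294.00 + 18% × 4535.00 = 1110.30
Retirement Security Contribution: 2% × 11035.00 = 220.70
Disability Insurance: 7.37% × 11035.00 = 813.28
Transit Levy: 6.54% × 11035.00 = 721.69
Total: 1110.30 + 220.70 + 813.28 + 721.69 = 2865.97

2865.97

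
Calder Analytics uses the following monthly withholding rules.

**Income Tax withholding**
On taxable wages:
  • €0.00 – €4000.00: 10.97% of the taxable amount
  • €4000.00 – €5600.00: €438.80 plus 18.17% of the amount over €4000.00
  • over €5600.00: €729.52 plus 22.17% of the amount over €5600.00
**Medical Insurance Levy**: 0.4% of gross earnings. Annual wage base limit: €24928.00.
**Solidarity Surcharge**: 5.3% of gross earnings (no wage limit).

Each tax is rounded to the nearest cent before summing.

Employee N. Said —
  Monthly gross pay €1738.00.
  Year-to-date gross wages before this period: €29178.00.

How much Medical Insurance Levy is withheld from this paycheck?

€0.00

Medical Insurance Levy: YTD €29178.00 ≥ cap €24928.00 → €0.00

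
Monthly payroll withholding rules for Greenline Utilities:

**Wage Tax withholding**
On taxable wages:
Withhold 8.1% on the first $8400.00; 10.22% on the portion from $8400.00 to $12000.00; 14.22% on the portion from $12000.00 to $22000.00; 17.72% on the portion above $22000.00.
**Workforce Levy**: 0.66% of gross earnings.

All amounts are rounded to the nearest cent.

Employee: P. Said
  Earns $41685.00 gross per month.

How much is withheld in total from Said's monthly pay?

Wage Tax: taxable = $41685.00
  $2470.32 + 17.72% × ($41685.00 − $22000.00) = $2470.32 + 17.72% × $19685.00 = $5958.50
Workforce Levy: 0.66% × $41685.00 = $275.12
Total: $5958.50 + $275.12 = $6233.62

$6233.62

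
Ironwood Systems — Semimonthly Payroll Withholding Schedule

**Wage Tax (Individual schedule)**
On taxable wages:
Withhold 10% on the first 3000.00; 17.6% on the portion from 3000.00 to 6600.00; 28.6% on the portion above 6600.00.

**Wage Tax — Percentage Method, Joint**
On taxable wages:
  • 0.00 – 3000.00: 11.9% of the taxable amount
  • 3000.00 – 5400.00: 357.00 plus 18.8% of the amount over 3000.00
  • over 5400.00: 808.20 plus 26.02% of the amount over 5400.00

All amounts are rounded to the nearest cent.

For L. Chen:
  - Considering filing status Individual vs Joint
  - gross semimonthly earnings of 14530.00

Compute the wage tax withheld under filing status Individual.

Wage Tax (Individual): taxable = 14530.00
  933.60 + 28.6% × (14530.00 − 6600.00) = 933.60 + 28.6% × 7930.00 = 3201.58

3201.58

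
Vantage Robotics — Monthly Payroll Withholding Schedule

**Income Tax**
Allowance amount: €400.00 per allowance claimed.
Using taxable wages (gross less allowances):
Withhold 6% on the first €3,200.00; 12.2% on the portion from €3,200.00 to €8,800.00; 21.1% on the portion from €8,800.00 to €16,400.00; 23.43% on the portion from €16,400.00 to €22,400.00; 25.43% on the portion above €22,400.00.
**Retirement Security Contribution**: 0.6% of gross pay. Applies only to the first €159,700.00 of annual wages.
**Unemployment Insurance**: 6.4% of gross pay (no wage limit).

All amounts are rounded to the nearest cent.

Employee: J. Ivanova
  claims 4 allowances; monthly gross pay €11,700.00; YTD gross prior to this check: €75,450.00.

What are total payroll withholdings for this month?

Income Tax: taxable = €11,700.00 − 4×€400.00 = €10,100.00
  €875.20 + 21.1% × (€10,100.00 − €8,800.00) = €875.20 + 21.1% × €1,300.00 = €1,149.50
Retirement Security Contribution: 0.6% × €11,700.00 = €70.20
Unemployment Insurance: 6.4% × €11,700.00 = €748.80
Total: €1,149.50 + €70.20 + €748.80 = €1,968.50

€1,968.50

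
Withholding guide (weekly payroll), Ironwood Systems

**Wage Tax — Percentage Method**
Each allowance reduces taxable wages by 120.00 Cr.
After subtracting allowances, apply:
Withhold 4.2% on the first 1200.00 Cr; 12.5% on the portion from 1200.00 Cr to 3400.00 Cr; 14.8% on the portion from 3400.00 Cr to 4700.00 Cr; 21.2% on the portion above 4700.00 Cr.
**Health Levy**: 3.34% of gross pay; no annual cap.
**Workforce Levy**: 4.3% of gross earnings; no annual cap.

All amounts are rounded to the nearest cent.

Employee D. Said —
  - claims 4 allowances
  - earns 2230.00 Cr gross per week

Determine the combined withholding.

289.52 Cr

Wage Tax: taxable = 2230.00 Cr − 4×120.00 Cr = 1750.00 Cr
  50.40 Cr + 12.5% × (1750.00 Cr − 1200.00 Cr) = 50.40 Cr + 12.5% × 550.00 Cr = 119.15 Cr
Health Levy: 3.34% × 2230.00 Cr = 74.48 Cr
Workforce Levy: 4.3% × 2230.00 Cr = 95.89 Cr
Total: 119.15 Cr + 74.48 Cr + 95.89 Cr = 289.52 Cr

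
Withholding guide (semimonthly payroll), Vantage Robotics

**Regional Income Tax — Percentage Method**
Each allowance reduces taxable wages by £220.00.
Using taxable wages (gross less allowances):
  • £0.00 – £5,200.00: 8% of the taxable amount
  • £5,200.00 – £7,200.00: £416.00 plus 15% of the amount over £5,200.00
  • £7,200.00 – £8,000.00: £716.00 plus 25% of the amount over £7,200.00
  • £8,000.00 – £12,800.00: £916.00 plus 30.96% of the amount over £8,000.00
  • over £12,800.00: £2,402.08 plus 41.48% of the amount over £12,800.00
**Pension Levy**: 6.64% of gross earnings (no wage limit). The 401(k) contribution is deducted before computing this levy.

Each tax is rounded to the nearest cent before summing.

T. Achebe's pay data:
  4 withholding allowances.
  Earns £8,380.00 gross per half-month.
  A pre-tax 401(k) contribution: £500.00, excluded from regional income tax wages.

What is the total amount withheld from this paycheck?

Regional Income Tax: taxable = £8,380.00 − £500.00 − 4×£220.00 = £7,000.00
  £416.00 + 15% × (£7,000.00 − £5,200.00) = £416.00 + 15% × £1,800.00 = £686.00
Pension Levy: 6.64% × £7,880.00 = £523.23
Total: £686.00 + £523.23 = £1,209.23

£1,209.23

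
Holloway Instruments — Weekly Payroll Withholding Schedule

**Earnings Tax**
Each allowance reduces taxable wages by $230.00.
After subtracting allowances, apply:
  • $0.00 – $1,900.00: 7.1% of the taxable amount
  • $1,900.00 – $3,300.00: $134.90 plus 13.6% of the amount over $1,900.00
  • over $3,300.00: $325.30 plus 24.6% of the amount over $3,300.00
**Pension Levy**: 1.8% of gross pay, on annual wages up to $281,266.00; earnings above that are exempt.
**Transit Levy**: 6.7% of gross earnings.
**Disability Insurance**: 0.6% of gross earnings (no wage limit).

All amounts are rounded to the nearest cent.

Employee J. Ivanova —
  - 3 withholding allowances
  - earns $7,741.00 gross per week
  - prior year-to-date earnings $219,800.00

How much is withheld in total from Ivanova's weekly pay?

Earnings Tax: taxable = $7,741.00 − 3×$230.00 = $7,051.00
  $325.30 + 24.6% × ($7,051.00 − $3,300.00) = $325.30 + 24.6% × $3,751.00 = $1,248.05
Pension Levy: 1.8% × $7,741.00 = $139.34
Transit Levy: 6.7% × $7,741.00 = $518.65
Disability Insurance: 0.6% × $7,741.00 = $46.45
Total: $1,248.05 + $139.34 + $518.65 + $46.45 = $1,952.49

$1,952.49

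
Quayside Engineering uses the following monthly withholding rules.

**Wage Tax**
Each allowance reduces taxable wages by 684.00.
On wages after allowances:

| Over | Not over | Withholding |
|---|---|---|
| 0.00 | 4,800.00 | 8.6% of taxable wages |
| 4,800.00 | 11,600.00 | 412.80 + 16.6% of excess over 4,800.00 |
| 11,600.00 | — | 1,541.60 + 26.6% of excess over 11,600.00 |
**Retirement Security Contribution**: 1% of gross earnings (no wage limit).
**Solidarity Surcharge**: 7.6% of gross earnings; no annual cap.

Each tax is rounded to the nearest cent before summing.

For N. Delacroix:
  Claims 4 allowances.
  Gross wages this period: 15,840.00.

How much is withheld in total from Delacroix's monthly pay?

Wage Tax: taxable = 15,840.00 − 4×684.00 = 13,104.00
  1,541.60 + 26.6% × (13,104.00 − 11,600.00) = 1,541.60 + 26.6% × 1,504.00 = 1,941.66
Retirement Security Contribution: 1% × 15,840.00 = 158.40
Solidarity Surcharge: 7.6% × 15,840.00 = 1,203.84
Total: 1,941.66 + 158.40 + 1,203.84 = 3,303.90

3,303.90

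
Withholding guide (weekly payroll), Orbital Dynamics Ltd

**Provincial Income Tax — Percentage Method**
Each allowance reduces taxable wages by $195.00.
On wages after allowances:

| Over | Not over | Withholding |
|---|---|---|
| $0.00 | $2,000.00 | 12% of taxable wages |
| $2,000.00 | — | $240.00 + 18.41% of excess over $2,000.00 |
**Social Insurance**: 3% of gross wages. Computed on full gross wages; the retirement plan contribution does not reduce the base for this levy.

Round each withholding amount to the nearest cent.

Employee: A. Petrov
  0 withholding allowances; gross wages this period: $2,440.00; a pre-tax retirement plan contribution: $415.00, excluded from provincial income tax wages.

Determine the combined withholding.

Provincial Income Tax: taxable = $2,440.00 − $415.00 = $2,025.00
  $240.00 + 18.41% × ($2,025.00 − $2,000.00) = $240.00 + 18.41% × $25.00 = $244.60
Social Insurance: 3% × $2,440.00 = $73.20
Total: $244.60 + $73.20 = $317.80

$317.80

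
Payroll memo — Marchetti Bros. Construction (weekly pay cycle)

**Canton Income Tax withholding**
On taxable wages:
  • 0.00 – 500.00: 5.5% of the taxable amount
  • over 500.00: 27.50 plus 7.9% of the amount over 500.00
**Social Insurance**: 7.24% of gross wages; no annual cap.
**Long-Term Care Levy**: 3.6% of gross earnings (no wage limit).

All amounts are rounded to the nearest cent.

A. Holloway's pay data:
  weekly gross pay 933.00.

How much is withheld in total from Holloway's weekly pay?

162.85

Canton Income Tax: taxable = 933.00
  27.50 + 7.9% × (933.00 − 500.00) = 27.50 + 7.9% × 433.00 = 61.71
Social Insurance: 7.24% × 933.00 = 67.55
Long-Term Care Levy: 3.6% × 933.00 = 33.59
Total: 61.71 + 67.55 + 33.59 = 162.85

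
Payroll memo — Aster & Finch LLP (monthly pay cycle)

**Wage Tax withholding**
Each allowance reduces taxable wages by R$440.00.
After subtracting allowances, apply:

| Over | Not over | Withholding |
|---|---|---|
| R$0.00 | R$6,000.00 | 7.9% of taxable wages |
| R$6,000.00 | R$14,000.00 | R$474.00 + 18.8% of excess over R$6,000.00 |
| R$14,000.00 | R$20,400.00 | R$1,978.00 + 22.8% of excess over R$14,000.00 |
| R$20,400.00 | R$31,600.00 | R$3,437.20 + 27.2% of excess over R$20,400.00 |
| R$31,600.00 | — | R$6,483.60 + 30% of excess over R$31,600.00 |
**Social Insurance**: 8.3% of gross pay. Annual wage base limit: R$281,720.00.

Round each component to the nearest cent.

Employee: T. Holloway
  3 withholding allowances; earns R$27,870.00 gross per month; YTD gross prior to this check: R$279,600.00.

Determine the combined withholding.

Wage Tax: taxable = R$27,870.00 − 3×R$440.00 = R$26,550.00
  R$3,437.20 + 27.2% × (R$26,550.00 − R$20,400.00) = R$3,437.20 + 27.2% × R$6,150.00 = R$5,110.00
Social Insurance: cap R$281,720.00 − YTD R$279,600.00 = R$2,120.00 subject; 8.3% × R$2,120.00 = R$175.96
Total: R$5,110.00 + R$175.96 = R$5,285.96

R$5,285.96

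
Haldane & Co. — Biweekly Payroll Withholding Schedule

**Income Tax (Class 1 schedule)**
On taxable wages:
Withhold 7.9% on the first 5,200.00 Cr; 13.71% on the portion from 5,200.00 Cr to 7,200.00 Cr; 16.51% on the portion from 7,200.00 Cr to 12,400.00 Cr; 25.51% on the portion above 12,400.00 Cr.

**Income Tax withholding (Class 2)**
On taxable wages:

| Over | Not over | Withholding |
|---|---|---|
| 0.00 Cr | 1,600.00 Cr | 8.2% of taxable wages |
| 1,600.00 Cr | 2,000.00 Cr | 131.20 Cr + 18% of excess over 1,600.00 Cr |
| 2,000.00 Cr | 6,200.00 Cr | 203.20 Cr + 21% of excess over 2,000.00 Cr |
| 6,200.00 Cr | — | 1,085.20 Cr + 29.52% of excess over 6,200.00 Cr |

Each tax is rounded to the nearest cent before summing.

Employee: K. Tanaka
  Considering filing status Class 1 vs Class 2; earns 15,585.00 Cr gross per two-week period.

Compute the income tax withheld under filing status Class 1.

2,356.01 Cr

Income Tax (Class 1): taxable = 15,585.00 Cr
  1,543.52 Cr + 25.51% × (15,585.00 Cr − 12,400.00 Cr) = 1,543.52 Cr + 25.51% × 3,185.00 Cr = 2,356.01 Cr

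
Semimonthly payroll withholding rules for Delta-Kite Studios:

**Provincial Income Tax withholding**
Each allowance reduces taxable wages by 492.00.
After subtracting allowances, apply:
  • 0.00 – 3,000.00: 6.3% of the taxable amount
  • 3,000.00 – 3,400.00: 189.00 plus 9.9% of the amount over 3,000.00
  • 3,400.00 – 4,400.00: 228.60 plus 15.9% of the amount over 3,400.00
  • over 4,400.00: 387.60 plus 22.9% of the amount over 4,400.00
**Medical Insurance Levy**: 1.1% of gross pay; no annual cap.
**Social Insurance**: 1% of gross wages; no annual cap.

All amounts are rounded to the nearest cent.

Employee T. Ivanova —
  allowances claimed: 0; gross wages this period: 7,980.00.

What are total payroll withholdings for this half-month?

Provincial Income Tax: taxable = 7,980.00
  387.60 + 22.9% × (7,980.00 − 4,400.00) = 387.60 + 22.9% × 3,580.00 = 1,207.42
Medical Insurance Levy: 1.1% × 7,980.00 = 87.78
Social Insurance: 1% × 7,980.00 = 79.80
Total: 1,207.42 + 87.78 + 79.80 = 1,375.00

1,375.00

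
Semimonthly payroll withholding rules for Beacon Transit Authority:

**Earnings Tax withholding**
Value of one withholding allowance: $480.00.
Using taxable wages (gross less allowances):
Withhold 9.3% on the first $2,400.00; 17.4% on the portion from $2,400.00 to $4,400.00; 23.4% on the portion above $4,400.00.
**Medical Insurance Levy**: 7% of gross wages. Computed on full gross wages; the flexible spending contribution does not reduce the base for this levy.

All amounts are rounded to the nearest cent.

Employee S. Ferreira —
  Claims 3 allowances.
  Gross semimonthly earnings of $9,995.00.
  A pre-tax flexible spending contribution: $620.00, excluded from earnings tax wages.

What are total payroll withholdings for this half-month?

Earnings Tax: taxable = $9,995.00 − $620.00 − 3×$480.00 = $7,935.00
  $571.20 + 23.4% × ($7,935.00 − $4,400.00) = $571.20 + 23.4% × $3,535.00 = $1,398.39
Medical Insurance Levy: 7% × $9,995.00 = $699.65
Total: $1,398.39 + $699.65 = $2,098.04

$2,098.04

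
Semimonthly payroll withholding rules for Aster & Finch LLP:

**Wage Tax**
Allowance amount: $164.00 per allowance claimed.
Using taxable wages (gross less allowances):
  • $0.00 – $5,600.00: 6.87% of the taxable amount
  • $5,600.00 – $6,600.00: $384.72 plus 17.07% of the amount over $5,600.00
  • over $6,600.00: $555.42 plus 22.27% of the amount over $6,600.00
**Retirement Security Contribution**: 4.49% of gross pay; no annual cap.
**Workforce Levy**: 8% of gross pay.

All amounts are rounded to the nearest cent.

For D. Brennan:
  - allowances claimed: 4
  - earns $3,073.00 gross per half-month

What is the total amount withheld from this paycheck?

Wage Tax: taxable = $3,073.00 − 4×$164.00 = $2,417.00
  6.87% × $2,417.00 = $166.05
Retirement Security Contribution: 4.49% × $3,073.00 = $137.98
Workforce Levy: 8% × $3,073.00 = $245.84
Total: $166.05 + $137.98 + $245.84 = $549.87

$549.87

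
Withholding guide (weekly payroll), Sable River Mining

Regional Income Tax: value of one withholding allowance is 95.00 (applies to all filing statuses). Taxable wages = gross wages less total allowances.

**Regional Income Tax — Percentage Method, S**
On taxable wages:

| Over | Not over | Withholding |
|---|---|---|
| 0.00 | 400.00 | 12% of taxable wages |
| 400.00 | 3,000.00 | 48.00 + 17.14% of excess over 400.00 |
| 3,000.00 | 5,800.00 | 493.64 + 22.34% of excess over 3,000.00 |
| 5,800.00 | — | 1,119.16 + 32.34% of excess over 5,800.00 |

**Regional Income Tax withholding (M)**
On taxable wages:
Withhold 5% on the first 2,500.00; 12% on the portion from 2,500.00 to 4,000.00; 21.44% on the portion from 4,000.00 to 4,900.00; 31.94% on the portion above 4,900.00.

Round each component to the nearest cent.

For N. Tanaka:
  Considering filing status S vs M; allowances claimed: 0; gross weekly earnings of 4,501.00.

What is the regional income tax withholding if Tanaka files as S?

Regional Income Tax (S): taxable = 4,501.00
  493.64 + 22.34% × (4,501.00 − 3,000.00) = 493.64 + 22.34% × 1,501.00 = 828.96

828.96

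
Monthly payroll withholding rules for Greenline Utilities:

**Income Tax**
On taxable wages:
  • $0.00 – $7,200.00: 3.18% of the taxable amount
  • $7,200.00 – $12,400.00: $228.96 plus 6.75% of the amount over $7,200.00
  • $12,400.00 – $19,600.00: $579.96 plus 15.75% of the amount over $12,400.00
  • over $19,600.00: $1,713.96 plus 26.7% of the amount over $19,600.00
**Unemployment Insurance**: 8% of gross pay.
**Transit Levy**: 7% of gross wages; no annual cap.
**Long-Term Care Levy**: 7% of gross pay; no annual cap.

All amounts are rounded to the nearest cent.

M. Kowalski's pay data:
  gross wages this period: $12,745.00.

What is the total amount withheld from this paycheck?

Income Tax: taxable = $12,745.00
  $579.96 + 15.75% × ($12,745.00 − $12,400.00) = $579.96 + 15.75% × $345.00 = $634.30
Unemployment Insurance: 8% × $12,745.00 = $1,019.60
Transit Levy: 7% × $12,745.00 = $892.15
Long-Term Care Levy: 7% × $12,745.00 = $892.15
Total: $634.30 + $1,019.60 + $892.15 + $892.15 = $3,438.20

$3,438.20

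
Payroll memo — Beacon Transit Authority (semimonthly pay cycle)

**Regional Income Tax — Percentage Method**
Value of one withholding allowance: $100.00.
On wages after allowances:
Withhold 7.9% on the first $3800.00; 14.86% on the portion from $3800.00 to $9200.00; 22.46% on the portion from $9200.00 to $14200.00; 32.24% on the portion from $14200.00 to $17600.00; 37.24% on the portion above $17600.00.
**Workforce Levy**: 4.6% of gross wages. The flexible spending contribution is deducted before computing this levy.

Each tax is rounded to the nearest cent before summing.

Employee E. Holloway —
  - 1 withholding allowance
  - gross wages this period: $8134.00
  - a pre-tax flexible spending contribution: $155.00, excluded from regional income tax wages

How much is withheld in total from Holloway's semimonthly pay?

Regional Income Tax: taxable = $8134.00 − $155.00 − 1×$100.00 = $7879.00
  $300.20 + 14.86% × ($7879.00 − $3800.00) = $300.20 + 14.86% × $4079.00 = $906.34
Workforce Levy: 4.6% × $7979.00 = $367.03
Total: $906.34 + $367.03 = $1273.37

$1273.37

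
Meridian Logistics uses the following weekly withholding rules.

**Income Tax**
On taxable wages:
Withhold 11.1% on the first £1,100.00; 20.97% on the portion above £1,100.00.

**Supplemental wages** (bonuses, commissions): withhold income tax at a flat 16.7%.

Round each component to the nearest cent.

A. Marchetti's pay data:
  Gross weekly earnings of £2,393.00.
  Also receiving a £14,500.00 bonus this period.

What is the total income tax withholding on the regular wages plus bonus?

Income Tax: taxable = £2,393.00
  £122.10 + 20.97% × (£2,393.00 − £1,100.00) = £122.10 + 20.97% × £1,293.00 = £393.24
Supplemental (16.7% flat on bonus): 16.7% × £14,500.00 = £2,421.50
Total income tax: £393.24 + £2,421.50 = £2,814.74

£2,814.74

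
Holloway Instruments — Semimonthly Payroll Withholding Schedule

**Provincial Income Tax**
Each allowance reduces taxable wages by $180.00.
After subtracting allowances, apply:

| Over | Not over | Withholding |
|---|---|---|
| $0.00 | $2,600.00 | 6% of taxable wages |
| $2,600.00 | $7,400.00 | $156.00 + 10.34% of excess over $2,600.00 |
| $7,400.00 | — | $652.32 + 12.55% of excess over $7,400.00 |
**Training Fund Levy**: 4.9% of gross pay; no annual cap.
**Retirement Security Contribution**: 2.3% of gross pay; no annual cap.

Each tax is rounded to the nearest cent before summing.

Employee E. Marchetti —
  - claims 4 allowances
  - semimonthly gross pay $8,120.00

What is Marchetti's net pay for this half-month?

$6,883.04

Provincial Income Tax: taxable = $8,120.00 − 4×$180.00 = $7,400.00
  $156.00 + 10.34% × ($7,400.00 − $2,600.00) = $156.00 + 10.34% × $4,800.00 = $652.32
Training Fund Levy: 4.9% × $8,120.00 = $397.88
Retirement Security Contribution: 2.3% × $8,120.00 = $186.76
Total withheld: $652.32 + $397.88 + $186.76 = $1,236.96
Net pay: $8,120.00 − $1,236.96 = $6,883.04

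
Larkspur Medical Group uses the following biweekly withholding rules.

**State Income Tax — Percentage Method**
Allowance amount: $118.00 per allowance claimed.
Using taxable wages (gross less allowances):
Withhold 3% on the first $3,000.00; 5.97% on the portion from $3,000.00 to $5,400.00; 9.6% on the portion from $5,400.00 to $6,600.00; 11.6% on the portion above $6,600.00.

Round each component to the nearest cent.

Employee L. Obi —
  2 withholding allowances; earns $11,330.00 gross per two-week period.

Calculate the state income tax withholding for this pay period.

State Income Tax: taxable = $11,330.00 − 2×$118.00 = $11,094.00
  $348.48 + 11.6% × ($11,094.00 − $6,600.00) = $348.48 + 11.6% × $4,494.00 = $869.78

$869.78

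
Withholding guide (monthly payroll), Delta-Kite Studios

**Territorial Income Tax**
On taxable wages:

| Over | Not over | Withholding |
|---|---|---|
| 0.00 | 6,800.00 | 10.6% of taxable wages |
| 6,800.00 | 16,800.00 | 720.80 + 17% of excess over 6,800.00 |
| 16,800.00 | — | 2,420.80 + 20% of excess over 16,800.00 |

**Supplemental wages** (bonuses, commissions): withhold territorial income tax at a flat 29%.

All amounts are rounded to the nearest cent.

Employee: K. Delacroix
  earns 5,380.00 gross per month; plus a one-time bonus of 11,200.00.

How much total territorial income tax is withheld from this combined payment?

Territorial Income Tax: taxable = 5,380.00
  10.6% × 5,380.00 = 570.28
Supplemental (29% flat on bonus): 29% × 11,200.00 = 3,248.00
Total territorial income tax: 570.28 + 3,248.00 = 3,818.28

3,818.28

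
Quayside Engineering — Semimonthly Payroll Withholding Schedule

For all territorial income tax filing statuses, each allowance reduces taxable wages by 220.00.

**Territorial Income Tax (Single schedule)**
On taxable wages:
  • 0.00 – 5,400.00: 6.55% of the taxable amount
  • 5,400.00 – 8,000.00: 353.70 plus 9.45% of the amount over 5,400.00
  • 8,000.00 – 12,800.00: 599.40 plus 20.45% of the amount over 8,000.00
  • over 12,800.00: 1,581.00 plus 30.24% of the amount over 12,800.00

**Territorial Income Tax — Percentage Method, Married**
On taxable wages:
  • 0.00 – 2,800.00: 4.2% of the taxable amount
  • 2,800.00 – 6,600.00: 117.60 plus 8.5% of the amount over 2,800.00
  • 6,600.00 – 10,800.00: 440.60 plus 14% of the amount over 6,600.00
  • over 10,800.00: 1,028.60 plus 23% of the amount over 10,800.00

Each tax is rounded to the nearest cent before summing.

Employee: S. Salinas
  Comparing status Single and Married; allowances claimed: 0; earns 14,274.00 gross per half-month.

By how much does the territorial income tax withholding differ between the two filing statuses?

199.12

Territorial Income Tax (Single): taxable = 14,274.00
  1,581.00 + 30.24% × (14,274.00 − 12,800.00) = 1,581.00 + 30.24% × 1,474.00 = 2,026.74
Territorial Income Tax (Married): taxable = 14,274.00
  1,028.60 + 23% × (14,274.00 − 10,800.00) = 1,028.60 + 23% × 3,474.00 = 1,827.62
Difference: |2,026.74 − 1,827.62| = 199.12 (higher under Single)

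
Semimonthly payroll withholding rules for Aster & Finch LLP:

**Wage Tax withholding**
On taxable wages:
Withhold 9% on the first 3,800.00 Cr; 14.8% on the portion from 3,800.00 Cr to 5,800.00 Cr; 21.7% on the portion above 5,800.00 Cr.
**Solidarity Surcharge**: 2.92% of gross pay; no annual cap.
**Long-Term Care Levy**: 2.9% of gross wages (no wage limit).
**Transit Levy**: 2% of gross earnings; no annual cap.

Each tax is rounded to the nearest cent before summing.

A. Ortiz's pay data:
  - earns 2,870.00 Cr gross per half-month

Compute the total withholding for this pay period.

Wage Tax: taxable = 2,870.00 Cr
  9% × 2,870.00 Cr = 258.30 Cr
Solidarity Surcharge: 2.92% × 2,870.00 Cr = 83.80 Cr
Long-Term Care Levy: 2.9% × 2,870.00 Cr = 83.23 Cr
Transit Levy: 2% × 2,870.00 Cr = 57.40 Cr
Total: 258.30 Cr + 83.80 Cr + 83.23 Cr + 57.40 Cr = 482.73 Cr

482.73 Cr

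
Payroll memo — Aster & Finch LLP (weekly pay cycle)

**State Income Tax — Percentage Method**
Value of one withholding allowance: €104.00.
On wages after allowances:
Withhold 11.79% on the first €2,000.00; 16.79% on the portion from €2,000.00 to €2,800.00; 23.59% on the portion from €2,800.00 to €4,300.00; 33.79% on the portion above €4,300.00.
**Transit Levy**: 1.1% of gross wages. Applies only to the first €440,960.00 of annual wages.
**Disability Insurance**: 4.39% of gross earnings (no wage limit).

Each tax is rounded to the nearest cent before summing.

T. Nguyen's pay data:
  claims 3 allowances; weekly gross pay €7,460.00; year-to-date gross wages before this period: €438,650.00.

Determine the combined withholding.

€2,039.21

State Income Tax: taxable = €7,460.00 − 3×€104.00 = €7,148.00
  €723.97 + 33.79% × (€7,148.00 − €4,300.00) = €723.97 + 33.79% × €2,848.00 = €1,686.31
Transit Levy: cap €440,960.00 − YTD €438,650.00 = €2,310.00 subject; 1.1% × €2,310.00 = €25.41
Disability Insurance: 4.39% × €7,460.00 = €327.49
Total: €1,686.31 + €25.41 + €327.49 = €2,039.21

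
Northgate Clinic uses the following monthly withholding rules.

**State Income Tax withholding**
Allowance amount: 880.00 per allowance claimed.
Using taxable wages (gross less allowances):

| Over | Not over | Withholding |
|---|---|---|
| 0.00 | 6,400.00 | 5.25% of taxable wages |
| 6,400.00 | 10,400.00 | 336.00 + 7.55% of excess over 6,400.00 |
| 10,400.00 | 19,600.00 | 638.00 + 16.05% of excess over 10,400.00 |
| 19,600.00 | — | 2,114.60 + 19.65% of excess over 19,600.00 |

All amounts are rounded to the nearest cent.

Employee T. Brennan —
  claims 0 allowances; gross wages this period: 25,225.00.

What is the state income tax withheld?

State Income Tax: taxable = 25,225.00
  2,114.60 + 19.65% × (25,225.00 − 19,600.00) = 2,114.60 + 19.65% × 5,625.00 = 3,219.91

3,219.91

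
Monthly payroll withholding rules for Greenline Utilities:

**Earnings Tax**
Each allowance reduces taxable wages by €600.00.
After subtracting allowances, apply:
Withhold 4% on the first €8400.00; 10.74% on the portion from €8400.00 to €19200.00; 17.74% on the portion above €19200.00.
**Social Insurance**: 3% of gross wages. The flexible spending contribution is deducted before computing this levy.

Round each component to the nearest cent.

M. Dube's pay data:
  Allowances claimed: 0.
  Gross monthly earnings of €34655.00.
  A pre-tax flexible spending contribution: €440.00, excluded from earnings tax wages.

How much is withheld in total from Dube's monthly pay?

€5186.03

Earnings Tax: taxable = €34655.00 − €440.00 = €34215.00
  €1495.92 + 17.74% × (€34215.00 − €19200.00) = €1495.92 + 17.74% × €15015.00 = €4159.58
Social Insurance: 3% × €34215.00 = €1026.45
Total: €4159.58 + €1026.45 = €5186.03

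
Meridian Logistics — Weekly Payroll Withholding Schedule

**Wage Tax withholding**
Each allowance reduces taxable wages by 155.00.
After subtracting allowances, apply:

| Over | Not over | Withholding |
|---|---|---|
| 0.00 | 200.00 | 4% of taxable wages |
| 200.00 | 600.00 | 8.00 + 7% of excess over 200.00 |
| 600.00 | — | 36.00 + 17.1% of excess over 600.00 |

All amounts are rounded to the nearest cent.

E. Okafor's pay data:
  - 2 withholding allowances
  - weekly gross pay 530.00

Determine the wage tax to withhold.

Wage Tax: taxable = 530.00 − 2×155.00 = 220.00
  8.00 + 7% × (220.00 − 200.00) = 8.00 + 7% × 20.00 = 9.40

9.40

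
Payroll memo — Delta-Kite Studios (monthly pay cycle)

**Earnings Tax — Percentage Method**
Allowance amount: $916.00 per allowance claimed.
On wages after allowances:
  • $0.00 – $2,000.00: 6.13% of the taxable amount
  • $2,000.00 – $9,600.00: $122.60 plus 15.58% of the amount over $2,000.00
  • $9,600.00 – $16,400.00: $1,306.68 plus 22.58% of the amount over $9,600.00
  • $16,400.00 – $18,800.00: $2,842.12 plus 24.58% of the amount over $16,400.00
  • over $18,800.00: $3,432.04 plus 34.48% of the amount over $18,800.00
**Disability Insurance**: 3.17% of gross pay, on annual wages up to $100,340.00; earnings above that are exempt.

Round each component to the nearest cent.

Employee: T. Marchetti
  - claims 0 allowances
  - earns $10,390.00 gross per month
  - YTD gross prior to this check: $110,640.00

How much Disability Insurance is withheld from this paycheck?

Disability Insurance: YTD $110,640.00 ≥ cap $100,340.00 → $0.00

$0.00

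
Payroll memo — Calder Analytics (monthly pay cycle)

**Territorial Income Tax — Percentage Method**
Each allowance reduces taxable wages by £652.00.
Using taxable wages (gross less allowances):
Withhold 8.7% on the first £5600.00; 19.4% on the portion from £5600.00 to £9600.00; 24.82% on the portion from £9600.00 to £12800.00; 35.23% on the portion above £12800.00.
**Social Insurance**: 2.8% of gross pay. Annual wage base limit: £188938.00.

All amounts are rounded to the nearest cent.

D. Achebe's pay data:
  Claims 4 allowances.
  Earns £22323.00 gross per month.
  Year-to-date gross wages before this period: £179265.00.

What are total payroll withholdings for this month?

Territorial Income Tax: taxable = £22323.00 − 4×£652.00 = £19715.00
  £2057.44 + 35.23% × (£19715.00 − £12800.00) = £2057.44 + 35.23% × £6915.00 = £4493.59
Social Insurance: cap £188938.00 − YTD £179265.00 = £9673.00 subject; 2.8% × £9673.00 = £270.84
Total: £4493.59 + £270.84 = £4764.43

£4764.43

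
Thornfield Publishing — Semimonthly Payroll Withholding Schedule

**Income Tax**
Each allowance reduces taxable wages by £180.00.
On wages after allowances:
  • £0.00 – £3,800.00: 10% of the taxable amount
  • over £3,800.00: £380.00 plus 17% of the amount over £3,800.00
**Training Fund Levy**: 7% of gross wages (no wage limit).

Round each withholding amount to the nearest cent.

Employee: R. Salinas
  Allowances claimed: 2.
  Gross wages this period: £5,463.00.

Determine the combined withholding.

Income Tax: taxable = £5,463.00 − 2×£180.00 = £5,103.00
  £380.00 + 17% × (£5,103.00 − £3,800.00) = £380.00 + 17% × £1,303.00 = £601.51
Training Fund Levy: 7% × £5,463.00 = £382.41
Total: £601.51 + £382.41 = £983.92

£983.92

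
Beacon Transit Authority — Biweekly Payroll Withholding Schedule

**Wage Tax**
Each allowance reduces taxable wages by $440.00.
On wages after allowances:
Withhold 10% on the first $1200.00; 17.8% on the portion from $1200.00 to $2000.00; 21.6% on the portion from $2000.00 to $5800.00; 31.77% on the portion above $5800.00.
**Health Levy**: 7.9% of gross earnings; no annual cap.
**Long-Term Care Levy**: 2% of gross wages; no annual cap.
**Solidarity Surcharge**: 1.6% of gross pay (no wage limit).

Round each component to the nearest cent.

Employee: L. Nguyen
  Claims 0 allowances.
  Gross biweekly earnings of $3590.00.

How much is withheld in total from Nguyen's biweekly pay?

$1018.69

Wage Tax: taxable = $3590.00
  $262.40 + 21.6% × ($3590.00 − $2000.00) = $262.40 + 21.6% × $1590.00 = $605.84
Health Levy: 7.9% × $3590.00 = $283.61
Long-Term Care Levy: 2% × $3590.00 = $71.80
Solidarity Surcharge: 1.6% × $3590.00 = $57.44
Total: $605.84 + $283.61 + $71.80 + $57.44 = $1018.69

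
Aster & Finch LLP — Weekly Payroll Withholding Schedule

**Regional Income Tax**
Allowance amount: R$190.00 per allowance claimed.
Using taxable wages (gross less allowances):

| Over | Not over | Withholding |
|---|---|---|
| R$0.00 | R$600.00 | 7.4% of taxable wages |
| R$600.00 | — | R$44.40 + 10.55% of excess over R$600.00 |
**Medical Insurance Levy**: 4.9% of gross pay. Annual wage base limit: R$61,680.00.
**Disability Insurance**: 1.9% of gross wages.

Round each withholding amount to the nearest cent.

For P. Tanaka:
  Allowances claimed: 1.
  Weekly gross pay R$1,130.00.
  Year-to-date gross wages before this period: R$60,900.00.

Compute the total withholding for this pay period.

Regional Income Tax: taxable = R$1,130.00 − 1×R$190.00 = R$940.00
  R$44.40 + 10.55% × (R$940.00 − R$600.00) = R$44.40 + 10.55% × R$340.00 = R$80.27
Medical Insurance Levy: cap R$61,680.00 − YTD R$60,900.00 = R$780.00 subject; 4.9% × R$780.00 = R$38.22
Disability Insurance: 1.9% × R$1,130.00 = R$21.47
Total: R$80.27 + R$38.22 + R$21.47 = R$139.96

R$139.96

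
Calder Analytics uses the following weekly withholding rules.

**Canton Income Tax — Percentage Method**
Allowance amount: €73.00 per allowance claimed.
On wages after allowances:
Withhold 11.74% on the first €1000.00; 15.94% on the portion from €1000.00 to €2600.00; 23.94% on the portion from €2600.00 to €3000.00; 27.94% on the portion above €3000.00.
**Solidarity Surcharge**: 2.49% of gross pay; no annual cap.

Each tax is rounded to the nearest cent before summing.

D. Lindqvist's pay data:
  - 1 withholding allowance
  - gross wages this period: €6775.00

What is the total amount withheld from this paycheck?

Canton Income Tax: taxable = €6775.00 − 1×€73.00 = €6702.00
  €468.20 + 27.94% × (€6702.00 − €3000.00) = €468.20 + 27.94% × €3702.00 = €1502.54
Solidarity Surcharge: 2.49% × €6775.00 = €168.70
Total: €1502.54 + €168.70 = €1671.24

€1671.24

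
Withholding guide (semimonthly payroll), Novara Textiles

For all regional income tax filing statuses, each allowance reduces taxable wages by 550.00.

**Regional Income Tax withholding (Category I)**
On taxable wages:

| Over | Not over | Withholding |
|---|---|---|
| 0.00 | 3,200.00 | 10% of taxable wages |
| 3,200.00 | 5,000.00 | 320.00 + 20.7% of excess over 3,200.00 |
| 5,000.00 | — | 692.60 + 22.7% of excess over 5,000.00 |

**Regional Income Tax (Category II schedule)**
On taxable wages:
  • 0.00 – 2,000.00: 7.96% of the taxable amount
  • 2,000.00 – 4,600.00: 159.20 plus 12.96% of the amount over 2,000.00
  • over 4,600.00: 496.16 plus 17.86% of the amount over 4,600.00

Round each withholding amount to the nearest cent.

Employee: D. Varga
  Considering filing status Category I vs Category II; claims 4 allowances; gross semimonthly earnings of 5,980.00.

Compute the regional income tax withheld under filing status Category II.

Regional Income Tax (Category II): taxable = 5,980.00 − 4×550.00 = 3,780.00
  159.20 + 12.96% × (3,780.00 − 2,000.00) = 159.20 + 12.96% × 1,780.00 = 389.89

389.89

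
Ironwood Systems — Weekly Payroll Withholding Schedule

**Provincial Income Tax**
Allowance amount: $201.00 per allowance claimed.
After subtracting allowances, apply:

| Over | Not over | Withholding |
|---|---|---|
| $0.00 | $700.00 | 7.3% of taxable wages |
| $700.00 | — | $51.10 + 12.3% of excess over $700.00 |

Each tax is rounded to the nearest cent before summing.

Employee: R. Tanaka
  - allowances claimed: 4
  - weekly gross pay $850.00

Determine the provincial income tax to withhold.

$3.36

Provincial Income Tax: taxable = $850.00 − 4×$201.00 = $46.00
  7.3% × $46.00 = $3.36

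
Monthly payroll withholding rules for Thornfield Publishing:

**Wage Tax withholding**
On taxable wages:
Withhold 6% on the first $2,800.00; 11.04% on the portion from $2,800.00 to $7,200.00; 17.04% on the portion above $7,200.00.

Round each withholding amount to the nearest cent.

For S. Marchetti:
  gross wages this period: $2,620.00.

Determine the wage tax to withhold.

Wage Tax: taxable = $2,620.00
  6% × $2,620.00 = $157.20

$157.20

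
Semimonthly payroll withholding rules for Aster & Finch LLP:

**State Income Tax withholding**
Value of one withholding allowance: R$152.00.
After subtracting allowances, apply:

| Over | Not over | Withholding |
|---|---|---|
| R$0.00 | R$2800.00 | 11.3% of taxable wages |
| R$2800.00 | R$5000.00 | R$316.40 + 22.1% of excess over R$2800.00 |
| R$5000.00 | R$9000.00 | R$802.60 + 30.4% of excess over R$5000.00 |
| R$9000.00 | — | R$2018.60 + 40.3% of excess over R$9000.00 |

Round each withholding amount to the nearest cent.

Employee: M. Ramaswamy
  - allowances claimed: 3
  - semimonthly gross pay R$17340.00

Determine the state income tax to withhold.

State Income Tax: taxable = R$17340.00 − 3×R$152.00 = R$16884.00
  R$2018.60 + 40.3% × (R$16884.00 − R$9000.00) = R$2018.60 + 40.3% × R$7884.00 = R$5195.85

R$5195.85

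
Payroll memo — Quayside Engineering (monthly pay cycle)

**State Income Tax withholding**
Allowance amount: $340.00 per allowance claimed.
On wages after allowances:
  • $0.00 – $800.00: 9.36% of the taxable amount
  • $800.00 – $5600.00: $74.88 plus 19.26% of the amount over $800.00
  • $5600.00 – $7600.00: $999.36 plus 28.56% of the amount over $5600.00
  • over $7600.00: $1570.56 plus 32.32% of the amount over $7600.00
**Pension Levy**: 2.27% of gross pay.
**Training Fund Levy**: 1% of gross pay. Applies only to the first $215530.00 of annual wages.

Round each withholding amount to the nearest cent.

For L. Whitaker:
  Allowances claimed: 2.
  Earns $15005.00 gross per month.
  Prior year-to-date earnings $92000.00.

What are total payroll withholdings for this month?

$4234.74

State Income Tax: taxable = $15005.00 − 2×$340.00 = $14325.00
  $1570.56 + 32.32% × ($14325.00 − $7600.00) = $1570.56 + 32.32% × $6725.00 = $3744.08
Pension Levy: 2.27% × $15005.00 = $340.61
Training Fund Levy: 1% × $15005.00 = $150.05
Total: $3744.08 + $340.61 + $150.05 = $4234.74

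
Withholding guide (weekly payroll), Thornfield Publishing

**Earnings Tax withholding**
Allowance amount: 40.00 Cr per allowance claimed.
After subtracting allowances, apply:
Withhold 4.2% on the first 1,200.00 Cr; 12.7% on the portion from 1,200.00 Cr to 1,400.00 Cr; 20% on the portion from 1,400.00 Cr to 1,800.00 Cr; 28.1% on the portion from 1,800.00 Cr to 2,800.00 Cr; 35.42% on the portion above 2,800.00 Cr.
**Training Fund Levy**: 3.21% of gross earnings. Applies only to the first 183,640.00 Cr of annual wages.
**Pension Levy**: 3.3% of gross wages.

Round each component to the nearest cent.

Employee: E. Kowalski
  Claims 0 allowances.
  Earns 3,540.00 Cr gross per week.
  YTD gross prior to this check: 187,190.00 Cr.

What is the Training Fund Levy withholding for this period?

Training Fund Levy: YTD 187,190.00 Cr ≥ cap 183,640.00 Cr → 0.00 Cr

0.00 Cr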